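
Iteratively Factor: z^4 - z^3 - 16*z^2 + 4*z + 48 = (z - 4)*(z^3 + 3*z^2 - 4*z - 12) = (z - 4)*(z + 3)*(z^2 - 4) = (z - 4)*(z - 2)*(z + 3)*(z + 2)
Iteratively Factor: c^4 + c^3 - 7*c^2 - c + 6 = (c - 1)*(c^3 + 2*c^2 - 5*c - 6) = (c - 1)*(c + 3)*(c^2 - c - 2) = (c - 1)*(c + 1)*(c + 3)*(c - 2)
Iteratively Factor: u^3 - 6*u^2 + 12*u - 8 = (u - 2)*(u^2 - 4*u + 4) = (u - 2)^2*(u - 2)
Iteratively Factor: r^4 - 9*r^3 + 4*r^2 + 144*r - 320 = (r - 5)*(r^3 - 4*r^2 - 16*r + 64) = (r - 5)*(r - 4)*(r^2 - 16) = (r - 5)*(r - 4)^2*(r + 4)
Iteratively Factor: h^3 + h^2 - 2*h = (h)*(h^2 + h - 2) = h*(h - 1)*(h + 2)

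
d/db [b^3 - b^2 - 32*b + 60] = 3*b^2 - 2*b - 32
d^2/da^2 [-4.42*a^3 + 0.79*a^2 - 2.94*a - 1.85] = 1.58 - 26.52*a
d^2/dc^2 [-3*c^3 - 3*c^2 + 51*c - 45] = -18*c - 6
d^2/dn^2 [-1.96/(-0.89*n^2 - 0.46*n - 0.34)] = (-3.105032*n^2 - 1.604848*n + 1.96*(1.78*n + 0.46)*(3.56*n + 0.92) - 1.186192)/(0.89*n^2 + 0.46*n + 0.34)^3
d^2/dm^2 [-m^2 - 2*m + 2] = -2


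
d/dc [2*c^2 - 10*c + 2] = 4*c - 10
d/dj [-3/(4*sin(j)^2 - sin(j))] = 3*(8/tan(j) - cos(j)/sin(j)^2)/(4*sin(j) - 1)^2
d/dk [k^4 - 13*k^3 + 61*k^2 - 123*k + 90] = 4*k^3 - 39*k^2 + 122*k - 123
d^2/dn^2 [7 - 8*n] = 0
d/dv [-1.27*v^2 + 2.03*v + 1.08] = 2.03 - 2.54*v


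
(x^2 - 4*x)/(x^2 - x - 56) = x*(4 - x)/(-x^2 + x + 56)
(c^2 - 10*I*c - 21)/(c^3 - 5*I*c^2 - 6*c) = (c - 7*I)/(c*(c - 2*I))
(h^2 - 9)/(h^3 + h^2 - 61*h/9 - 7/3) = 9*(h - 3)/(9*h^2 - 18*h - 7)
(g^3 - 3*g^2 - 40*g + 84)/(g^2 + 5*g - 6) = (g^2 - 9*g + 14)/(g - 1)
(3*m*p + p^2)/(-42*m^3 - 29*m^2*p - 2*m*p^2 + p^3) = p/(-14*m^2 - 5*m*p + p^2)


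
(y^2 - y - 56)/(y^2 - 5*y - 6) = (-y^2 + y + 56)/(-y^2 + 5*y + 6)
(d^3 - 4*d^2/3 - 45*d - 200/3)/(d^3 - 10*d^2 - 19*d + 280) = (d + 5/3)/(d - 7)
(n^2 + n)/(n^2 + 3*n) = (n + 1)/(n + 3)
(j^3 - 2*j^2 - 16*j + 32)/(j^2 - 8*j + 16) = (j^2 + 2*j - 8)/(j - 4)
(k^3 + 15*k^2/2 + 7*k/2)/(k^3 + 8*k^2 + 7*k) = (k + 1/2)/(k + 1)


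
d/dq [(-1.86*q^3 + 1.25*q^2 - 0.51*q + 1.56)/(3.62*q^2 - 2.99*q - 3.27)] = (-6.7332*q^4 + 11.1228*q^3 + 16.3553*q^2 - 19.4694*q + 6.3321)/(13.1044*q^4 - 21.6476*q^3 - 14.7347*q^2 + 19.5546*q + 10.6929)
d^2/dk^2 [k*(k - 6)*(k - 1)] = 6*k - 14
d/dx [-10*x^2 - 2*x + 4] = -20*x - 2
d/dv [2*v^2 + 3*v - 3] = 4*v + 3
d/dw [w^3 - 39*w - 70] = 3*w^2 - 39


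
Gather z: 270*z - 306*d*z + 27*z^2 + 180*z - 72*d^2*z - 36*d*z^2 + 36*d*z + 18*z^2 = z^2*(45 - 36*d) + z*(-72*d^2 - 270*d + 450)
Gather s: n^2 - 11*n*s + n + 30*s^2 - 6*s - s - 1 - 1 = n^2 + n + 30*s^2 + s*(-11*n - 7) - 2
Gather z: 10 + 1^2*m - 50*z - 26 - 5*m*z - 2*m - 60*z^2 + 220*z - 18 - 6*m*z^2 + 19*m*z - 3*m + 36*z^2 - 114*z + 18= -4*m + z^2*(-6*m - 24) + z*(14*m + 56) - 16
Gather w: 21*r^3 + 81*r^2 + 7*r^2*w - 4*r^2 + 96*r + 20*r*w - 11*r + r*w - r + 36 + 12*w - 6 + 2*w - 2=21*r^3 + 77*r^2 + 84*r + w*(7*r^2 + 21*r + 14) + 28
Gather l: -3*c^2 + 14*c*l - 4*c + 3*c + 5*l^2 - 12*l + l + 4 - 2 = -3*c^2 - c + 5*l^2 + l*(14*c - 11) + 2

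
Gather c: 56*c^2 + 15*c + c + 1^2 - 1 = 56*c^2 + 16*c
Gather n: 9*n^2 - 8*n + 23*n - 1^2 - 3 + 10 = 9*n^2 + 15*n + 6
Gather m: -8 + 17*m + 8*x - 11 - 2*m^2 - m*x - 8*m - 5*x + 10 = -2*m^2 + m*(9 - x) + 3*x - 9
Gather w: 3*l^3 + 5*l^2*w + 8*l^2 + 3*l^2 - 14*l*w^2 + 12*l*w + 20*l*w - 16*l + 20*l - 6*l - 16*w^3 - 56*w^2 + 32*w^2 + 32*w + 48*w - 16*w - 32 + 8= 3*l^3 + 11*l^2 - 2*l - 16*w^3 + w^2*(-14*l - 24) + w*(5*l^2 + 32*l + 64) - 24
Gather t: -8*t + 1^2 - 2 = -8*t - 1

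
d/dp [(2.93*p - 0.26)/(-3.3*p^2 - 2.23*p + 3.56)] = (9.669*p^2 - 1.716*p + 9.851)/(10.89*p^4 + 14.718*p^3 - 18.5231*p^2 - 15.8776*p + 12.6736)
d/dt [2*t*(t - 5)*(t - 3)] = 6*t^2 - 32*t + 30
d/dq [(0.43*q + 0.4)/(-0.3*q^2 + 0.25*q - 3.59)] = (0.129*q^2 + 0.24*q - 1.6437)/(0.09*q^4 - 0.15*q^3 + 2.2165*q^2 - 1.795*q + 12.8881)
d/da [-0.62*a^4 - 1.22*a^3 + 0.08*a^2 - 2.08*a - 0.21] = -2.48*a^3 - 3.66*a^2 + 0.16*a - 2.08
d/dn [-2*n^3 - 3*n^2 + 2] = 6*n*(-n - 1)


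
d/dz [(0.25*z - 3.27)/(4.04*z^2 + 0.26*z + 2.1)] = (-1.01*z^2 + 26.4216*z + 1.3752)/(16.3216*z^4 + 2.1008*z^3 + 17.0356*z^2 + 1.092*z + 4.41)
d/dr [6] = 0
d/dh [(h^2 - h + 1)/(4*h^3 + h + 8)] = ((2*h - 1)*(4*h^3 + h + 8) - (12*h^2 + 1)*(h^2 - h + 1))/(4*h^3 + h + 8)^2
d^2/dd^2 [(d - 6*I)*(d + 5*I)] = 2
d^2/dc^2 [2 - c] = 0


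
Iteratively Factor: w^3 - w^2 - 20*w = (w)*(w^2 - w - 20) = w*(w - 5)*(w + 4)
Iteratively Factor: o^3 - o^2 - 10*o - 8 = (o + 1)*(o^2 - 2*o - 8) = (o + 1)*(o + 2)*(o - 4)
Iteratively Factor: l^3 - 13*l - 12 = (l - 4)*(l^2 + 4*l + 3) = (l - 4)*(l + 3)*(l + 1)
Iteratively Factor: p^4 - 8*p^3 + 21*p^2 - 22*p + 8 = (p - 4)*(p^3 - 4*p^2 + 5*p - 2) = (p - 4)*(p - 1)*(p^2 - 3*p + 2) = (p - 4)*(p - 2)*(p - 1)*(p - 1)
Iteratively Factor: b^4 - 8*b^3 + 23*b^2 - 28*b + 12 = (b - 3)*(b^3 - 5*b^2 + 8*b - 4) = (b - 3)*(b - 2)*(b^2 - 3*b + 2) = (b - 3)*(b - 2)^2*(b - 1)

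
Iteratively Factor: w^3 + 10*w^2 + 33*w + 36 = (w + 4)*(w^2 + 6*w + 9) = (w + 3)*(w + 4)*(w + 3)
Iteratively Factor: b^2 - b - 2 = (b + 1)*(b - 2)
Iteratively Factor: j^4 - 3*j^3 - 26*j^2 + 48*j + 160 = (j + 4)*(j^3 - 7*j^2 + 2*j + 40) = (j + 2)*(j + 4)*(j^2 - 9*j + 20) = (j - 4)*(j + 2)*(j + 4)*(j - 5)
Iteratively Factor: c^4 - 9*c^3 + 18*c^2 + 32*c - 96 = (c - 4)*(c^3 - 5*c^2 - 2*c + 24) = (c - 4)^2*(c^2 - c - 6) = (c - 4)^2*(c + 2)*(c - 3)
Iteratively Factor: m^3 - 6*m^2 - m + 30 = (m + 2)*(m^2 - 8*m + 15) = (m - 3)*(m + 2)*(m - 5)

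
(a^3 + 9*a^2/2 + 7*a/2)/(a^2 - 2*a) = (2*a^2 + 9*a + 7)/(2*(a - 2))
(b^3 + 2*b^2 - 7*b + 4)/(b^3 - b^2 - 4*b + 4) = (b^2 + 3*b - 4)/(b^2 - 4)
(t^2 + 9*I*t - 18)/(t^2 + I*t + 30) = (t + 3*I)/(t - 5*I)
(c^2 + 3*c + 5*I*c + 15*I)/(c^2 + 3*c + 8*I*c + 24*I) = (c + 5*I)/(c + 8*I)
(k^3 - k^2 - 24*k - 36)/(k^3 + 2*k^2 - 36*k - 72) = (k + 3)/(k + 6)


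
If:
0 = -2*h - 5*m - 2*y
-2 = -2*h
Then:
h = 1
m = -2*y/5 - 2/5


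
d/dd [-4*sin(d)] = -4*cos(d)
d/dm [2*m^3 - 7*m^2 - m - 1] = 6*m^2 - 14*m - 1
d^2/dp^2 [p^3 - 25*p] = 6*p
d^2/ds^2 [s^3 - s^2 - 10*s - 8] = 6*s - 2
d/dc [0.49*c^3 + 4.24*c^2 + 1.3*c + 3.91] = 1.47*c^2 + 8.48*c + 1.3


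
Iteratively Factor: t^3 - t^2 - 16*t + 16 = (t - 1)*(t^2 - 16) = (t - 1)*(t + 4)*(t - 4)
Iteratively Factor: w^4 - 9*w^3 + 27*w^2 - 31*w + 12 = (w - 4)*(w^3 - 5*w^2 + 7*w - 3) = (w - 4)*(w - 1)*(w^2 - 4*w + 3) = (w - 4)*(w - 3)*(w - 1)*(w - 1)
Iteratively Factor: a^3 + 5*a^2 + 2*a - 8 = (a - 1)*(a^2 + 6*a + 8) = (a - 1)*(a + 2)*(a + 4)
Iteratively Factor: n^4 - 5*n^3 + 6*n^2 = (n)*(n^3 - 5*n^2 + 6*n) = n^2*(n^2 - 5*n + 6) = n^2*(n - 3)*(n - 2)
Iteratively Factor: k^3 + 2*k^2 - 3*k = (k + 3)*(k^2 - k) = (k - 1)*(k + 3)*(k)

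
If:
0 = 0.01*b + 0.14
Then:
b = -14.00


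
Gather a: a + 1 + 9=a + 10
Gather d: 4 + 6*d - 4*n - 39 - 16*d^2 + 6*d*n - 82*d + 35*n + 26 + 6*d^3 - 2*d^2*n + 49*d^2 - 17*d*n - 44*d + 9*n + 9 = 6*d^3 + d^2*(33 - 2*n) + d*(-11*n - 120) + 40*n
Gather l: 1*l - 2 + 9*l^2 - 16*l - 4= 9*l^2 - 15*l - 6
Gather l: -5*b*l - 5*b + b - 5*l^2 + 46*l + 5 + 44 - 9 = -4*b - 5*l^2 + l*(46 - 5*b) + 40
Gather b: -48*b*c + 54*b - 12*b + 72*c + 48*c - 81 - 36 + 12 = b*(42 - 48*c) + 120*c - 105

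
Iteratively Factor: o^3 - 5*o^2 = (o - 5)*(o^2) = o*(o - 5)*(o)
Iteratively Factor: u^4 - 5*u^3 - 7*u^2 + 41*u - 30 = (u + 3)*(u^3 - 8*u^2 + 17*u - 10) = (u - 5)*(u + 3)*(u^2 - 3*u + 2) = (u - 5)*(u - 1)*(u + 3)*(u - 2)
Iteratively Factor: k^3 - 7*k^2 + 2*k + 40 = (k - 4)*(k^2 - 3*k - 10) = (k - 4)*(k + 2)*(k - 5)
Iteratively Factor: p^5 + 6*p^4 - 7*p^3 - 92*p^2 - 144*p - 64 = (p - 4)*(p^4 + 10*p^3 + 33*p^2 + 40*p + 16) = (p - 4)*(p + 4)*(p^3 + 6*p^2 + 9*p + 4) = (p - 4)*(p + 4)^2*(p^2 + 2*p + 1) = (p - 4)*(p + 1)*(p + 4)^2*(p + 1)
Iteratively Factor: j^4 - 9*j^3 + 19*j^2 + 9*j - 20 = (j - 5)*(j^3 - 4*j^2 - j + 4) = (j - 5)*(j - 4)*(j^2 - 1) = (j - 5)*(j - 4)*(j - 1)*(j + 1)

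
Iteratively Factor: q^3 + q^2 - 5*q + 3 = (q - 1)*(q^2 + 2*q - 3) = (q - 1)^2*(q + 3)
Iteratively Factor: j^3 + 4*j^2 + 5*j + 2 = (j + 2)*(j^2 + 2*j + 1) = (j + 1)*(j + 2)*(j + 1)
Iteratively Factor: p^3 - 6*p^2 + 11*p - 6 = (p - 3)*(p^2 - 3*p + 2) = (p - 3)*(p - 2)*(p - 1)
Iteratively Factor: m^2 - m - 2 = (m + 1)*(m - 2)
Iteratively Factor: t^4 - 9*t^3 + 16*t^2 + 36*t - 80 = (t + 2)*(t^3 - 11*t^2 + 38*t - 40) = (t - 4)*(t + 2)*(t^2 - 7*t + 10) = (t - 5)*(t - 4)*(t + 2)*(t - 2)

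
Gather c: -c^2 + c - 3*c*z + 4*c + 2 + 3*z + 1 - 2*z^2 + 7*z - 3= -c^2 + c*(5 - 3*z) - 2*z^2 + 10*z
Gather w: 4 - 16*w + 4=8 - 16*w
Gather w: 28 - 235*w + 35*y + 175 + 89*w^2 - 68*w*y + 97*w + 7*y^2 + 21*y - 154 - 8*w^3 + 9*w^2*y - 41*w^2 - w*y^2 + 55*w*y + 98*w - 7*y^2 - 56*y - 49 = -8*w^3 + w^2*(9*y + 48) + w*(-y^2 - 13*y - 40)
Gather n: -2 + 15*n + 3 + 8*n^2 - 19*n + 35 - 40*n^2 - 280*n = -32*n^2 - 284*n + 36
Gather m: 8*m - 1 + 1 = 8*m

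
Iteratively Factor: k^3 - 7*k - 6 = (k + 1)*(k^2 - k - 6) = (k - 3)*(k + 1)*(k + 2)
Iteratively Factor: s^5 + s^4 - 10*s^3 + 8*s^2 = (s - 1)*(s^4 + 2*s^3 - 8*s^2) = s*(s - 1)*(s^3 + 2*s^2 - 8*s) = s^2*(s - 1)*(s^2 + 2*s - 8) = s^2*(s - 2)*(s - 1)*(s + 4)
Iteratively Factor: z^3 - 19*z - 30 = (z + 2)*(z^2 - 2*z - 15) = (z - 5)*(z + 2)*(z + 3)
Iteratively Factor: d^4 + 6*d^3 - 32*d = (d)*(d^3 + 6*d^2 - 32) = d*(d - 2)*(d^2 + 8*d + 16) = d*(d - 2)*(d + 4)*(d + 4)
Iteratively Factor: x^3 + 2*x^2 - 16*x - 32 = (x - 4)*(x^2 + 6*x + 8) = (x - 4)*(x + 4)*(x + 2)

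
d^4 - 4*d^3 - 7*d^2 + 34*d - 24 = (d - 4)*(d - 2)*(d - 1)*(d + 3)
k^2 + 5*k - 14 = (k - 2)*(k + 7)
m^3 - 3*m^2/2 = m^2*(m - 3/2)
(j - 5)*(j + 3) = j^2 - 2*j - 15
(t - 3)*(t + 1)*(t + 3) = t^3 + t^2 - 9*t - 9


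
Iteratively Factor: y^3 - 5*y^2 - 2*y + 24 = (y - 4)*(y^2 - y - 6) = (y - 4)*(y - 3)*(y + 2)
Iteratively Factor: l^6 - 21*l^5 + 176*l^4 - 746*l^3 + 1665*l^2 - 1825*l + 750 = (l - 5)*(l^5 - 16*l^4 + 96*l^3 - 266*l^2 + 335*l - 150) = (l - 5)*(l - 3)*(l^4 - 13*l^3 + 57*l^2 - 95*l + 50) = (l - 5)^2*(l - 3)*(l^3 - 8*l^2 + 17*l - 10) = (l - 5)^2*(l - 3)*(l - 1)*(l^2 - 7*l + 10) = (l - 5)^2*(l - 3)*(l - 2)*(l - 1)*(l - 5)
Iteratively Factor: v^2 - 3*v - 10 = (v - 5)*(v + 2)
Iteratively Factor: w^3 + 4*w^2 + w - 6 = (w + 2)*(w^2 + 2*w - 3) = (w + 2)*(w + 3)*(w - 1)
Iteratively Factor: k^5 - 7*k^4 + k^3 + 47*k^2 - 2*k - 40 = (k + 2)*(k^4 - 9*k^3 + 19*k^2 + 9*k - 20) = (k - 4)*(k + 2)*(k^3 - 5*k^2 - k + 5) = (k - 4)*(k - 1)*(k + 2)*(k^2 - 4*k - 5) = (k - 5)*(k - 4)*(k - 1)*(k + 2)*(k + 1)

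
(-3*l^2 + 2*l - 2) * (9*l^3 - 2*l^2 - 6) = -27*l^5 + 24*l^4 - 22*l^3 + 22*l^2 - 12*l + 12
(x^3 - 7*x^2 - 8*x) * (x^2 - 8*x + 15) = x^5 - 15*x^4 + 63*x^3 - 41*x^2 - 120*x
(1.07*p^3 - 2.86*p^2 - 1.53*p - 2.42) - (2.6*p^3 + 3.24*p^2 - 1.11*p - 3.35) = -1.53*p^3 - 6.1*p^2 - 0.42*p + 0.93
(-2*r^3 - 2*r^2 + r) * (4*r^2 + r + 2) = -8*r^5 - 10*r^4 - 2*r^3 - 3*r^2 + 2*r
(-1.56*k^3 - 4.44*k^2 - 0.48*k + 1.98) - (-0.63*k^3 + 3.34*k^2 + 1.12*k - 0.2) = -0.93*k^3 - 7.78*k^2 - 1.6*k + 2.18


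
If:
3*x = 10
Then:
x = 10/3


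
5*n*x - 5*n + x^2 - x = (5*n + x)*(x - 1)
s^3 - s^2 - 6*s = s*(s - 3)*(s + 2)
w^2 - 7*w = w*(w - 7)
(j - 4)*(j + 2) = j^2 - 2*j - 8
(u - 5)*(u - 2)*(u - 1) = u^3 - 8*u^2 + 17*u - 10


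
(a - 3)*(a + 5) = a^2 + 2*a - 15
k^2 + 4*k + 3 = (k + 1)*(k + 3)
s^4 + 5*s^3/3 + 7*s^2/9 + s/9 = s*(s + 1/3)^2*(s + 1)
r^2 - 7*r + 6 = (r - 6)*(r - 1)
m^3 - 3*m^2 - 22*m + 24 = (m - 6)*(m - 1)*(m + 4)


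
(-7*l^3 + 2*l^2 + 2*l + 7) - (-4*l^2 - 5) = -7*l^3 + 6*l^2 + 2*l + 12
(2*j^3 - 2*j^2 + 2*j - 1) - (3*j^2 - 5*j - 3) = 2*j^3 - 5*j^2 + 7*j + 2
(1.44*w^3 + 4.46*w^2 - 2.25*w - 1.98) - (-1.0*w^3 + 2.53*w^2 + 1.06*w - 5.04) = 2.44*w^3 + 1.93*w^2 - 3.31*w + 3.06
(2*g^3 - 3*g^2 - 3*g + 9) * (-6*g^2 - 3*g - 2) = -12*g^5 + 12*g^4 + 23*g^3 - 39*g^2 - 21*g - 18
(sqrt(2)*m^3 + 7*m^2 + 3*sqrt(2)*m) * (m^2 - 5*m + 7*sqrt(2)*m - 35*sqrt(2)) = sqrt(2)*m^5 - 5*sqrt(2)*m^4 + 21*m^4 - 105*m^3 + 52*sqrt(2)*m^3 - 260*sqrt(2)*m^2 + 42*m^2 - 210*m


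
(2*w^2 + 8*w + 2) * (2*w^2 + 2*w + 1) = 4*w^4 + 20*w^3 + 22*w^2 + 12*w + 2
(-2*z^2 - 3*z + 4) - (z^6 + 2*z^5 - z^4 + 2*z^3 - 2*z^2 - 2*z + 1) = -z^6 - 2*z^5 + z^4 - 2*z^3 - z + 3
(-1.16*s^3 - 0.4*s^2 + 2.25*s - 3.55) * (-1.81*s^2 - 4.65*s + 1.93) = 2.0996*s^5 + 6.118*s^4 - 4.4513*s^3 - 4.809*s^2 + 20.85*s - 6.8515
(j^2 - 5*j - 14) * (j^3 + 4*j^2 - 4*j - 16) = j^5 - j^4 - 38*j^3 - 52*j^2 + 136*j + 224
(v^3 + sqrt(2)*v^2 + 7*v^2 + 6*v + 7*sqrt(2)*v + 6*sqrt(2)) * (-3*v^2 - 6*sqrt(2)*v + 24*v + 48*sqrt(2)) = -3*v^5 - 9*sqrt(2)*v^4 + 3*v^4 + 9*sqrt(2)*v^3 + 138*v^3 + 156*v^2 + 450*sqrt(2)*v^2 + 600*v + 432*sqrt(2)*v + 576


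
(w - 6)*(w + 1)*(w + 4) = w^3 - w^2 - 26*w - 24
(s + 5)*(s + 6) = s^2 + 11*s + 30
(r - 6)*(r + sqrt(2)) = r^2 - 6*r + sqrt(2)*r - 6*sqrt(2)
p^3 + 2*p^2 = p^2*(p + 2)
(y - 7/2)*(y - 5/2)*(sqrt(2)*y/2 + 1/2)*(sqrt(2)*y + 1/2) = y^4 - 6*y^3 + 3*sqrt(2)*y^3/4 - 9*sqrt(2)*y^2/2 + 9*y^2 - 3*y/2 + 105*sqrt(2)*y/16 + 35/16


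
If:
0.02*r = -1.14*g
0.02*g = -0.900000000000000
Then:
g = -45.00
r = 2565.00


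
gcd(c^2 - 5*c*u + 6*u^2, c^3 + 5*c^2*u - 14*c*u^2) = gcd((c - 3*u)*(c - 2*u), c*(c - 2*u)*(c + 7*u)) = -c + 2*u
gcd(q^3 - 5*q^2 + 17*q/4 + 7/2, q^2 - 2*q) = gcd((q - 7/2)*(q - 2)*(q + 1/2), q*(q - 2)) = q - 2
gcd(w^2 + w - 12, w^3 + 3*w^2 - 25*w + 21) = w - 3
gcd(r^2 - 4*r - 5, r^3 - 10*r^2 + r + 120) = r - 5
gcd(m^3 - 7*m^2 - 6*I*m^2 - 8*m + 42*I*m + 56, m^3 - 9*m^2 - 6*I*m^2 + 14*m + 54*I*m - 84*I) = m - 7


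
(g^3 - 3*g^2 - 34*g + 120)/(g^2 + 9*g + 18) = (g^2 - 9*g + 20)/(g + 3)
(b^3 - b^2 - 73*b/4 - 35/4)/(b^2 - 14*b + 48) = (b^3 - b^2 - 73*b/4 - 35/4)/(b^2 - 14*b + 48)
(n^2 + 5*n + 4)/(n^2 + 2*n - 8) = (n + 1)/(n - 2)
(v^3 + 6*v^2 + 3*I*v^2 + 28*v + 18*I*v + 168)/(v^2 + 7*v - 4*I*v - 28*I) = (v^2 + v*(6 + 7*I) + 42*I)/(v + 7)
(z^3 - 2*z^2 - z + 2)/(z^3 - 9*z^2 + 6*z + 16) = (z - 1)/(z - 8)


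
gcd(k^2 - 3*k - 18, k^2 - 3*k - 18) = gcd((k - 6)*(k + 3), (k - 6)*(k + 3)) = k^2 - 3*k - 18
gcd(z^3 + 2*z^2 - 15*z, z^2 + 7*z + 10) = z + 5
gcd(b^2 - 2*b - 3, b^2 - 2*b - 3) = b^2 - 2*b - 3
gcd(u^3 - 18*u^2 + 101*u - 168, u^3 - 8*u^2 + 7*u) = u - 7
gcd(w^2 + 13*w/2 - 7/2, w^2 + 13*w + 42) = w + 7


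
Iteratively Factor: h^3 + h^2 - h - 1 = (h - 1)*(h^2 + 2*h + 1) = (h - 1)*(h + 1)*(h + 1)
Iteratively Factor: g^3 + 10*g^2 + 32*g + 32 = (g + 2)*(g^2 + 8*g + 16) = (g + 2)*(g + 4)*(g + 4)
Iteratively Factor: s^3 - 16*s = (s + 4)*(s^2 - 4*s) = (s - 4)*(s + 4)*(s)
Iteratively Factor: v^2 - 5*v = (v - 5)*(v)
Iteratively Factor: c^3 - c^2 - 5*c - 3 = (c - 3)*(c^2 + 2*c + 1) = (c - 3)*(c + 1)*(c + 1)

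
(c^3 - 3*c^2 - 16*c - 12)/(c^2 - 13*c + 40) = (c^3 - 3*c^2 - 16*c - 12)/(c^2 - 13*c + 40)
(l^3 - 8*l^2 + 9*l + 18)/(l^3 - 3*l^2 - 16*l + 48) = (l^2 - 5*l - 6)/(l^2 - 16)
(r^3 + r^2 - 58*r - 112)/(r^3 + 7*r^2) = 1 - 6/r - 16/r^2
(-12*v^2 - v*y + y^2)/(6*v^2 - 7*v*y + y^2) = (-12*v^2 - v*y + y^2)/(6*v^2 - 7*v*y + y^2)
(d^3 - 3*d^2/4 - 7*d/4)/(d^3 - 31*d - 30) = d*(4*d - 7)/(4*(d^2 - d - 30))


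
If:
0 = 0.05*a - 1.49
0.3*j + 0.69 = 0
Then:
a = 29.80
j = -2.30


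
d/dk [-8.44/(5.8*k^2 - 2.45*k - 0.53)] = (97.904*k - 20.678)/(-5.8*k^2 + 2.45*k + 0.53)^2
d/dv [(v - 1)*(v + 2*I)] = 2*v - 1 + 2*I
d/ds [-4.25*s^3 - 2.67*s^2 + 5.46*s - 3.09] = -12.75*s^2 - 5.34*s + 5.46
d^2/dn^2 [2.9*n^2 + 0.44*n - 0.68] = 5.80000000000000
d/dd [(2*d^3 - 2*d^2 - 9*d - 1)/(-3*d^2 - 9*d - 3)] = (-2*d^4 - 12*d^3 - 9*d^2 + 2*d + 6)/(3*(d^4 + 6*d^3 + 11*d^2 + 6*d + 1))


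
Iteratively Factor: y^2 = (y)*(y)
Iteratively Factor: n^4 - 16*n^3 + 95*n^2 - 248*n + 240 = (n - 5)*(n^3 - 11*n^2 + 40*n - 48) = (n - 5)*(n - 4)*(n^2 - 7*n + 12) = (n - 5)*(n - 4)*(n - 3)*(n - 4)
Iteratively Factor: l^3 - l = (l)*(l^2 - 1) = l*(l + 1)*(l - 1)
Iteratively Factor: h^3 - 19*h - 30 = (h + 2)*(h^2 - 2*h - 15) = (h - 5)*(h + 2)*(h + 3)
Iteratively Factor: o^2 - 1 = (o + 1)*(o - 1)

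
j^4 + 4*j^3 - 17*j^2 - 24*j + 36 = (j - 3)*(j - 1)*(j + 2)*(j + 6)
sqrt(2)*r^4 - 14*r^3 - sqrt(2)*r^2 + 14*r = r*(r - 1)*(r - 7*sqrt(2))*(sqrt(2)*r + sqrt(2))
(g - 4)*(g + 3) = g^2 - g - 12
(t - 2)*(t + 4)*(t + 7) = t^3 + 9*t^2 + 6*t - 56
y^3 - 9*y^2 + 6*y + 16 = (y - 8)*(y - 2)*(y + 1)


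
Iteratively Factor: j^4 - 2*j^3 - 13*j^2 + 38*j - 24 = (j + 4)*(j^3 - 6*j^2 + 11*j - 6) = (j - 2)*(j + 4)*(j^2 - 4*j + 3) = (j - 3)*(j - 2)*(j + 4)*(j - 1)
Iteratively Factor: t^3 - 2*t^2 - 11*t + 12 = (t - 4)*(t^2 + 2*t - 3) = (t - 4)*(t - 1)*(t + 3)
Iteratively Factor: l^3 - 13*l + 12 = (l - 3)*(l^2 + 3*l - 4) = (l - 3)*(l - 1)*(l + 4)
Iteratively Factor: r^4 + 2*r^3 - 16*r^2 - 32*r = (r + 4)*(r^3 - 2*r^2 - 8*r) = r*(r + 4)*(r^2 - 2*r - 8) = r*(r + 2)*(r + 4)*(r - 4)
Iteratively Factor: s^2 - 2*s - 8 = (s - 4)*(s + 2)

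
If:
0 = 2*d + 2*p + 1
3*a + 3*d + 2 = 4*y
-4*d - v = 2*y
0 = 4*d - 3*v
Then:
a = 41*y/24 - 2/3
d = -3*y/8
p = 3*y/8 - 1/2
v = -y/2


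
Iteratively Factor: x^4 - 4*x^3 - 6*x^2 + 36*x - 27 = (x - 1)*(x^3 - 3*x^2 - 9*x + 27) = (x - 1)*(x + 3)*(x^2 - 6*x + 9) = (x - 3)*(x - 1)*(x + 3)*(x - 3)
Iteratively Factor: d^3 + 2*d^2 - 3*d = (d - 1)*(d^2 + 3*d) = d*(d - 1)*(d + 3)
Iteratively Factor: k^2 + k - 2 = (k - 1)*(k + 2)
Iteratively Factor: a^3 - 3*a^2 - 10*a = (a + 2)*(a^2 - 5*a) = (a - 5)*(a + 2)*(a)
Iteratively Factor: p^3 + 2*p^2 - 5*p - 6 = (p + 1)*(p^2 + p - 6) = (p + 1)*(p + 3)*(p - 2)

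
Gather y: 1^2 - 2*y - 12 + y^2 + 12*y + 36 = y^2 + 10*y + 25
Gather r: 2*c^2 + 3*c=2*c^2 + 3*c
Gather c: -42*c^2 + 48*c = -42*c^2 + 48*c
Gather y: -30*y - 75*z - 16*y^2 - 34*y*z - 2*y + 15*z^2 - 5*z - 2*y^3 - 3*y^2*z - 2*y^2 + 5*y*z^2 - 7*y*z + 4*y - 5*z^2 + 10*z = -2*y^3 + y^2*(-3*z - 18) + y*(5*z^2 - 41*z - 28) + 10*z^2 - 70*z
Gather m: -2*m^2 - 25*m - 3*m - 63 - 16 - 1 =-2*m^2 - 28*m - 80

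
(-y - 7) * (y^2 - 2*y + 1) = -y^3 - 5*y^2 + 13*y - 7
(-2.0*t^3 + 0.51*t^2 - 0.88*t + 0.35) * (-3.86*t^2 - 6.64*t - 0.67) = 7.72*t^5 + 11.3114*t^4 + 1.3504*t^3 + 4.1505*t^2 - 1.7344*t - 0.2345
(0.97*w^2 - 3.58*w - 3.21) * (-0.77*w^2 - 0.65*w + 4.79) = -0.7469*w^4 + 2.1261*w^3 + 9.445*w^2 - 15.0617*w - 15.3759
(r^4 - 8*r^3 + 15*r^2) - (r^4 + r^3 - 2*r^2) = -9*r^3 + 17*r^2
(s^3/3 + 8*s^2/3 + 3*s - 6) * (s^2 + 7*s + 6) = s^5/3 + 5*s^4 + 71*s^3/3 + 31*s^2 - 24*s - 36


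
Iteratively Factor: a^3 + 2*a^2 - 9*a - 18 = (a + 3)*(a^2 - a - 6) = (a - 3)*(a + 3)*(a + 2)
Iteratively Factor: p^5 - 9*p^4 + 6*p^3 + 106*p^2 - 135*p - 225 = (p - 5)*(p^4 - 4*p^3 - 14*p^2 + 36*p + 45) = (p - 5)*(p + 1)*(p^3 - 5*p^2 - 9*p + 45) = (p - 5)*(p - 3)*(p + 1)*(p^2 - 2*p - 15) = (p - 5)^2*(p - 3)*(p + 1)*(p + 3)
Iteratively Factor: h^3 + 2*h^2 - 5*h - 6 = (h + 1)*(h^2 + h - 6) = (h + 1)*(h + 3)*(h - 2)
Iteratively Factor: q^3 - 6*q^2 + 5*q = (q - 1)*(q^2 - 5*q) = (q - 5)*(q - 1)*(q)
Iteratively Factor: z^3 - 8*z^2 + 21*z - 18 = (z - 3)*(z^2 - 5*z + 6) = (z - 3)*(z - 2)*(z - 3)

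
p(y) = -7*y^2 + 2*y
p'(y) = 2 - 14*y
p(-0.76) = -5.56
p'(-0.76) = 12.64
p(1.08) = -6.00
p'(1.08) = -13.12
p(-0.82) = -6.35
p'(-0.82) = 13.48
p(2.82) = -50.03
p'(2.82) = -37.48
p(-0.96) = -8.37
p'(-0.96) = 15.44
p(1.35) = -10.06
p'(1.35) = -16.90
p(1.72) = -17.27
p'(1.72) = -22.08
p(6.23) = -259.23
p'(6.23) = -85.22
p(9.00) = -549.00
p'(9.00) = -124.00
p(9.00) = -549.00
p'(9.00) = -124.00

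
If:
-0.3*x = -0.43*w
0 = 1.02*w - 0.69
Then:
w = 0.68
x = 0.97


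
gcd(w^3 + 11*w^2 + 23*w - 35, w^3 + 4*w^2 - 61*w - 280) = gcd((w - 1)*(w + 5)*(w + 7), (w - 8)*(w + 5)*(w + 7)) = w^2 + 12*w + 35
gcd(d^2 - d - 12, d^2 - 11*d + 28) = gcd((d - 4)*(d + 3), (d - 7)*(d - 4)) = d - 4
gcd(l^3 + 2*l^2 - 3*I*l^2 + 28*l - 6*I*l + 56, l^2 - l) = 1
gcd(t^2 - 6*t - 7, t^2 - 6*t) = 1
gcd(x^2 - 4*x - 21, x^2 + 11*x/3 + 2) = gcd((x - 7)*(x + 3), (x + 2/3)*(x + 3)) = x + 3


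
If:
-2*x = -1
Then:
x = 1/2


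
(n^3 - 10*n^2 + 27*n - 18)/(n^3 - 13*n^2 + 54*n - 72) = (n - 1)/(n - 4)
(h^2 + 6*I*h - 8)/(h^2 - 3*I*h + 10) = (h + 4*I)/(h - 5*I)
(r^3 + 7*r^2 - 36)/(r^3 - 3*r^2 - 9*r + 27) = (r^2 + 4*r - 12)/(r^2 - 6*r + 9)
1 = 1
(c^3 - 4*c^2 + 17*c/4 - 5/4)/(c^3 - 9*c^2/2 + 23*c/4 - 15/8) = 2*(c - 1)/(2*c - 3)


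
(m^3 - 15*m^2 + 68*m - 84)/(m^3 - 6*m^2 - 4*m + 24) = (m - 7)/(m + 2)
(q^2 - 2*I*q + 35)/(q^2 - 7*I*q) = (q + 5*I)/q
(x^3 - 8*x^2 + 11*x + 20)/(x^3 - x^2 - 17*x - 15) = (x - 4)/(x + 3)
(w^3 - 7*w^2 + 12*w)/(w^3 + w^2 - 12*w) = (w - 4)/(w + 4)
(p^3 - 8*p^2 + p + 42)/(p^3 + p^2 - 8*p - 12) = (p - 7)/(p + 2)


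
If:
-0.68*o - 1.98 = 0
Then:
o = -2.91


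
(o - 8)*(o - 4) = o^2 - 12*o + 32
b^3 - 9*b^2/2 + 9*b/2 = b*(b - 3)*(b - 3/2)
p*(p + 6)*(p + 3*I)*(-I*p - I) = -I*p^4 + 3*p^3 - 7*I*p^3 + 21*p^2 - 6*I*p^2 + 18*p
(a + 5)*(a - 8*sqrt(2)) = a^2 - 8*sqrt(2)*a + 5*a - 40*sqrt(2)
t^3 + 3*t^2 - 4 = (t - 1)*(t + 2)^2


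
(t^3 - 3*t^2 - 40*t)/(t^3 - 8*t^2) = (t + 5)/t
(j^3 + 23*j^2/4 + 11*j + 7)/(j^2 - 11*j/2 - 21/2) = (4*j^3 + 23*j^2 + 44*j + 28)/(2*(2*j^2 - 11*j - 21))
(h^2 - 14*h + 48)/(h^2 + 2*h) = (h^2 - 14*h + 48)/(h*(h + 2))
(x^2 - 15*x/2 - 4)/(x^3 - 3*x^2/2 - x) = (x - 8)/(x*(x - 2))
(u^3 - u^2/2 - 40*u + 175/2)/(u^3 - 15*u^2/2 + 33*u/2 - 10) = (u^2 + 2*u - 35)/(u^2 - 5*u + 4)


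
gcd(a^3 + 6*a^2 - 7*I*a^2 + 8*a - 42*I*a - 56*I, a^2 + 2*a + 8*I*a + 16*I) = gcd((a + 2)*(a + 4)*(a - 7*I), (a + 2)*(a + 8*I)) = a + 2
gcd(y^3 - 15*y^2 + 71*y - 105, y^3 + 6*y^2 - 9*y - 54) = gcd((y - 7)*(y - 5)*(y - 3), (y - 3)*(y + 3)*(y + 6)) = y - 3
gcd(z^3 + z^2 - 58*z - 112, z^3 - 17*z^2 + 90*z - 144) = z - 8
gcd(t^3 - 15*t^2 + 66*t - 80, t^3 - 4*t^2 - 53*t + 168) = t - 8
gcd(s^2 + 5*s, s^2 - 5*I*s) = s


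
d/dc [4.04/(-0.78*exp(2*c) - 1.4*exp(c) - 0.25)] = (6.3024*exp(c) + 5.656)*exp(c)/(0.78*exp(2*c) + 1.4*exp(c) + 0.25)^2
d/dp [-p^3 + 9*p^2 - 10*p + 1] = -3*p^2 + 18*p - 10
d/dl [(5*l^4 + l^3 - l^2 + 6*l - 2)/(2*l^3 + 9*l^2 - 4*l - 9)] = (10*l^6 + 90*l^5 - 49*l^4 - 212*l^3 - 65*l^2 + 54*l - 62)/(4*l^6 + 36*l^5 + 65*l^4 - 108*l^3 - 146*l^2 + 72*l + 81)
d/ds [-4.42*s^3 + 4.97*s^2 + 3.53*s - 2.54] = -13.26*s^2 + 9.94*s + 3.53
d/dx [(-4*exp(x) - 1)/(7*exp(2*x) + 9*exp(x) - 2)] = (28*exp(2*x) + 14*exp(x) + 17)*exp(x)/(49*exp(4*x) + 126*exp(3*x) + 53*exp(2*x) - 36*exp(x) + 4)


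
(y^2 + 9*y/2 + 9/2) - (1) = y^2 + 9*y/2 + 7/2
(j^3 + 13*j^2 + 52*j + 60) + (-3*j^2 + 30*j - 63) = j^3 + 10*j^2 + 82*j - 3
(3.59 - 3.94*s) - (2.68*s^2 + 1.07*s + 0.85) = -2.68*s^2 - 5.01*s + 2.74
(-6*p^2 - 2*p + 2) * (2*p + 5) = -12*p^3 - 34*p^2 - 6*p + 10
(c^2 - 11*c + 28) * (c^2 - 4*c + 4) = c^4 - 15*c^3 + 76*c^2 - 156*c + 112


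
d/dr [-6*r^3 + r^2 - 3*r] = -18*r^2 + 2*r - 3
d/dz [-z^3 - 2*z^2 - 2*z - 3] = -3*z^2 - 4*z - 2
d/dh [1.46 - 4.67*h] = -4.67000000000000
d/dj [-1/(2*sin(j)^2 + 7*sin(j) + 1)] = (4*sin(j) + 7)*cos(j)/(7*sin(j) - cos(2*j) + 2)^2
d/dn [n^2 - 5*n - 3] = 2*n - 5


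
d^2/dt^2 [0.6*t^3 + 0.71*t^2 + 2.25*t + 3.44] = 3.6*t + 1.42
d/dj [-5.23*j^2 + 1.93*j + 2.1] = 1.93 - 10.46*j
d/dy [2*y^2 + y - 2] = 4*y + 1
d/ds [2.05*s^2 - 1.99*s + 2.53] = 4.1*s - 1.99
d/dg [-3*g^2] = -6*g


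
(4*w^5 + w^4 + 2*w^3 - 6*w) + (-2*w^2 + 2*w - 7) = 4*w^5 + w^4 + 2*w^3 - 2*w^2 - 4*w - 7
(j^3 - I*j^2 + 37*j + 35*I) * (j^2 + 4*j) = j^5 + 4*j^4 - I*j^4 + 37*j^3 - 4*I*j^3 + 148*j^2 + 35*I*j^2 + 140*I*j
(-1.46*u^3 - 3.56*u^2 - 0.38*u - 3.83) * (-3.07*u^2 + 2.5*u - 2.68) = 4.4822*u^5 + 7.2792*u^4 - 3.8206*u^3 + 20.3489*u^2 - 8.5566*u + 10.2644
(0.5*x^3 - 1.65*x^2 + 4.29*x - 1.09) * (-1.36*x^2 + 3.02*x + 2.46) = -0.68*x^5 + 3.754*x^4 - 9.5874*x^3 + 10.3792*x^2 + 7.2616*x - 2.6814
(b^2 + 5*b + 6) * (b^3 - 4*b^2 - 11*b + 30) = b^5 + b^4 - 25*b^3 - 49*b^2 + 84*b + 180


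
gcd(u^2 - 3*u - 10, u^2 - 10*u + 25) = u - 5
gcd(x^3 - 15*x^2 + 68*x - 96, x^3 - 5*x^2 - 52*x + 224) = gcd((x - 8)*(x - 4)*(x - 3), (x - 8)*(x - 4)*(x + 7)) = x^2 - 12*x + 32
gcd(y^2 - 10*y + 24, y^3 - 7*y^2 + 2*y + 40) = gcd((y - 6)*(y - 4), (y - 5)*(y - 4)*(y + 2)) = y - 4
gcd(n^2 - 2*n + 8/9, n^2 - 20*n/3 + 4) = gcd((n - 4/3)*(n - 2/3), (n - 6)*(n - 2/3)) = n - 2/3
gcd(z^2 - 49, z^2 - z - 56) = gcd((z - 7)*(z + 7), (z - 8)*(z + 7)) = z + 7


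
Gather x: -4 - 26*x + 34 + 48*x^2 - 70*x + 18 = 48*x^2 - 96*x + 48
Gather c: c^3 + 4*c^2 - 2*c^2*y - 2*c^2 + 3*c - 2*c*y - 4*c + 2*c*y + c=c^3 + c^2*(2 - 2*y)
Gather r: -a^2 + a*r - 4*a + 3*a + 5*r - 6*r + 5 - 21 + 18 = -a^2 - a + r*(a - 1) + 2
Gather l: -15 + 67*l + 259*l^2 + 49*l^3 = 49*l^3 + 259*l^2 + 67*l - 15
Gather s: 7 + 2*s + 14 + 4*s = 6*s + 21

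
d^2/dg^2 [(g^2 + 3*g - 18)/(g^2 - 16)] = 2*(3*g^3 - 6*g^2 + 144*g - 32)/(g^6 - 48*g^4 + 768*g^2 - 4096)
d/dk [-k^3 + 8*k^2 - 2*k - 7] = -3*k^2 + 16*k - 2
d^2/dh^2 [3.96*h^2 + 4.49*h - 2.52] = 7.92000000000000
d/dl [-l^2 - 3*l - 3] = -2*l - 3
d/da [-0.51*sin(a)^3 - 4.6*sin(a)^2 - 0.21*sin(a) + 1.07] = (-9.2*sin(a) + 0.765*cos(2*a) - 0.975)*cos(a)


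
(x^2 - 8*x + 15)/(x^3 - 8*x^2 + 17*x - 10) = (x - 3)/(x^2 - 3*x + 2)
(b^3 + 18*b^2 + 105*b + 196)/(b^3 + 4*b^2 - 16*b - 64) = (b^2 + 14*b + 49)/(b^2 - 16)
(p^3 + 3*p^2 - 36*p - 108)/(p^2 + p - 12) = (p^3 + 3*p^2 - 36*p - 108)/(p^2 + p - 12)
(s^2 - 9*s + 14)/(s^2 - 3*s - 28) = (s - 2)/(s + 4)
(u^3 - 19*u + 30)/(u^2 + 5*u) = u - 5 + 6/u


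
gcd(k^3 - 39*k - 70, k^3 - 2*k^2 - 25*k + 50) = k + 5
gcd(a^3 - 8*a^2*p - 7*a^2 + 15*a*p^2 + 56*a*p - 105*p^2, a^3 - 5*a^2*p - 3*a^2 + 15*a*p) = -a + 5*p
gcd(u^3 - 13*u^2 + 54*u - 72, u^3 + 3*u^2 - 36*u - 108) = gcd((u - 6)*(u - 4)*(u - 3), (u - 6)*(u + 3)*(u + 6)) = u - 6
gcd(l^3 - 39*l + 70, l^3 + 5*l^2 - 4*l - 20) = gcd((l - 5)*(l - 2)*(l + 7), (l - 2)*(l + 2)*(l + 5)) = l - 2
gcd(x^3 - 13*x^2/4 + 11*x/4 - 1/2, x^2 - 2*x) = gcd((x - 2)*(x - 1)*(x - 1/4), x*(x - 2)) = x - 2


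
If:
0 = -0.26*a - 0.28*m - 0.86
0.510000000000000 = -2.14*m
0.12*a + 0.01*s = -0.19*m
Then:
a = -3.05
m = -0.24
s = 41.14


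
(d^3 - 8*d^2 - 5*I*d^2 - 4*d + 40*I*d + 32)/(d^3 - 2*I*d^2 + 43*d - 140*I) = (d^2 - d*(8 + I) + 8*I)/(d^2 + 2*I*d + 35)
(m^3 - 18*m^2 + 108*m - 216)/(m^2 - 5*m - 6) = (m^2 - 12*m + 36)/(m + 1)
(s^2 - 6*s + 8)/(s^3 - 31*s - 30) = (-s^2 + 6*s - 8)/(-s^3 + 31*s + 30)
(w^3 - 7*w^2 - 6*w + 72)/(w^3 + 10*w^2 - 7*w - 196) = (w^2 - 3*w - 18)/(w^2 + 14*w + 49)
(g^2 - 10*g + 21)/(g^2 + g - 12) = (g - 7)/(g + 4)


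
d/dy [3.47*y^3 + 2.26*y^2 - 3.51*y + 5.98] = 10.41*y^2 + 4.52*y - 3.51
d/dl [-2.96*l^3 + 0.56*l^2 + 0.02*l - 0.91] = -8.88*l^2 + 1.12*l + 0.02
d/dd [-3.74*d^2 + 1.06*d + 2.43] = 1.06 - 7.48*d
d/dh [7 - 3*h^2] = -6*h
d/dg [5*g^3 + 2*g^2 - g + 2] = 15*g^2 + 4*g - 1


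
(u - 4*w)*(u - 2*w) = u^2 - 6*u*w + 8*w^2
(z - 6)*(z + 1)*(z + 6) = z^3 + z^2 - 36*z - 36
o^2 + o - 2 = (o - 1)*(o + 2)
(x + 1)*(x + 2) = x^2 + 3*x + 2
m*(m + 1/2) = m^2 + m/2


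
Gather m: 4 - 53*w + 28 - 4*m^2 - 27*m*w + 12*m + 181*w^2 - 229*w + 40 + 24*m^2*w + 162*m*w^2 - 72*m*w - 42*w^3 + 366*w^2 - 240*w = m^2*(24*w - 4) + m*(162*w^2 - 99*w + 12) - 42*w^3 + 547*w^2 - 522*w + 72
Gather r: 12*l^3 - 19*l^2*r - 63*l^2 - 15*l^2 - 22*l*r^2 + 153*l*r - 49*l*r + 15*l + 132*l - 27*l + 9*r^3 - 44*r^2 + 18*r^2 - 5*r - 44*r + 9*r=12*l^3 - 78*l^2 + 120*l + 9*r^3 + r^2*(-22*l - 26) + r*(-19*l^2 + 104*l - 40)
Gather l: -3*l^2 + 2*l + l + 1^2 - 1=-3*l^2 + 3*l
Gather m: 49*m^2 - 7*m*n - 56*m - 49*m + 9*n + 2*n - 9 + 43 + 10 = 49*m^2 + m*(-7*n - 105) + 11*n + 44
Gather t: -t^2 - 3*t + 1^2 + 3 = -t^2 - 3*t + 4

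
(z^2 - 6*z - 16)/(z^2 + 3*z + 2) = (z - 8)/(z + 1)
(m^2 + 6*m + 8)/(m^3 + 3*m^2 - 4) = (m + 4)/(m^2 + m - 2)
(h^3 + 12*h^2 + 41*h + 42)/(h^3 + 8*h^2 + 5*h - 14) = (h + 3)/(h - 1)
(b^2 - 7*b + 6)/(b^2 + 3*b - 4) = (b - 6)/(b + 4)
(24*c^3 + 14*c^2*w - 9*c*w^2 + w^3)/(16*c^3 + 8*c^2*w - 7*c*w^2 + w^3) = (-6*c + w)/(-4*c + w)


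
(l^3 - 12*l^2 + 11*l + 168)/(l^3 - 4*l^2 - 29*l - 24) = (l - 7)/(l + 1)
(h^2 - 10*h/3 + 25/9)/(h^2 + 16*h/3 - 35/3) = (h - 5/3)/(h + 7)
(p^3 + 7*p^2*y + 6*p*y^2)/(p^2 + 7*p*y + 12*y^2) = p*(p^2 + 7*p*y + 6*y^2)/(p^2 + 7*p*y + 12*y^2)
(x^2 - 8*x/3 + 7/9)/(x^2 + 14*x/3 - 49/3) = (x - 1/3)/(x + 7)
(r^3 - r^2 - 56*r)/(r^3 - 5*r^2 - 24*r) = (r + 7)/(r + 3)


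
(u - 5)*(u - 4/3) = u^2 - 19*u/3 + 20/3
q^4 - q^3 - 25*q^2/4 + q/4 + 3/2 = (q - 3)*(q - 1/2)*(q + 1/2)*(q + 2)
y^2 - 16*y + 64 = (y - 8)^2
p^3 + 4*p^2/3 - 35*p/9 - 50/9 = (p - 2)*(p + 5/3)^2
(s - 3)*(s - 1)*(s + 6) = s^3 + 2*s^2 - 21*s + 18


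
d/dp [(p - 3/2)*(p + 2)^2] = (p + 2)*(3*p - 1)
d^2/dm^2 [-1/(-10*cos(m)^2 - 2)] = 5*(-10*sin(m)^4 + 3*sin(m)^2 + 6)/(5*cos(m)^2 + 1)^3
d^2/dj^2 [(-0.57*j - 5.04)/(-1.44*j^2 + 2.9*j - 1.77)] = ((0.57*j + 5.04)*(2.88*j - 2.9)*(5.76*j - 5.8) - (4.9248*j + 11.2092)*(1.44*j^2 - 2.9*j + 1.77))/(1.44*j^2 - 2.9*j + 1.77)^3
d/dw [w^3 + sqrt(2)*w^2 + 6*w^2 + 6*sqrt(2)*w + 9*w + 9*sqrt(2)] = 3*w^2 + 2*sqrt(2)*w + 12*w + 6*sqrt(2) + 9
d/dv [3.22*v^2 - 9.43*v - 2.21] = 6.44*v - 9.43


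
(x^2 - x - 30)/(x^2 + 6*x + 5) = (x - 6)/(x + 1)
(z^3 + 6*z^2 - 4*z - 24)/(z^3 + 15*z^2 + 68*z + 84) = (z - 2)/(z + 7)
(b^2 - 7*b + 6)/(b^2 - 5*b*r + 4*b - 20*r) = (b^2 - 7*b + 6)/(b^2 - 5*b*r + 4*b - 20*r)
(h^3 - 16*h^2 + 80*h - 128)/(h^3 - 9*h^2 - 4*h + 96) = (h - 4)/(h + 3)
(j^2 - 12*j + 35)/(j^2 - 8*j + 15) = (j - 7)/(j - 3)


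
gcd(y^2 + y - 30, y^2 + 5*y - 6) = y + 6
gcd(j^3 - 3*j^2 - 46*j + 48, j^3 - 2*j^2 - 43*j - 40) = j - 8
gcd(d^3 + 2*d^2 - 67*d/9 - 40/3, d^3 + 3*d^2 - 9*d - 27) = d + 3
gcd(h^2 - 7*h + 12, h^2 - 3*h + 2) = 1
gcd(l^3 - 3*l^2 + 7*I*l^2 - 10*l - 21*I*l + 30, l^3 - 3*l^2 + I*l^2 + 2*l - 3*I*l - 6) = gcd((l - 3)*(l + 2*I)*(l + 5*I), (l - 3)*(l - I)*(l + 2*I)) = l^2 + l*(-3 + 2*I) - 6*I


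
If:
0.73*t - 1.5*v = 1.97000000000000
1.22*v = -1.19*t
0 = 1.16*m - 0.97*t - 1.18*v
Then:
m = -0.14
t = 0.90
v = -0.88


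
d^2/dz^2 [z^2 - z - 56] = 2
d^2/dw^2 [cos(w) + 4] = -cos(w)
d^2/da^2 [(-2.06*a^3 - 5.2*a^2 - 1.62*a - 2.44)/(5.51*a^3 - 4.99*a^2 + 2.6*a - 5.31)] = (-429.024028*a^6 - 118.030812*a^5 - 897.982332*a^4 - 1144.46244*a^3 - 145.702128*a^2 - 329.353152*a - 241.654808)/(167.284151*a^9 - 454.490697*a^8 + 648.407433*a^7 - 1036.808332*a^6 + 1181.951094*a^5 - 954.282153*a^4 + 897.009173*a^3 - 529.782417*a^2 + 219.92958*a - 149.721291)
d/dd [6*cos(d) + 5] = -6*sin(d)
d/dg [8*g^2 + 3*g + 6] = 16*g + 3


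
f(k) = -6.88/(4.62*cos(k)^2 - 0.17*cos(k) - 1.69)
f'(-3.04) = -0.70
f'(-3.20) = 0.40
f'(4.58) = -3.76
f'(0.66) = -26.82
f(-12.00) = -4.72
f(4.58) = 4.34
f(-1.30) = 4.90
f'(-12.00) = -13.27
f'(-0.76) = 82.05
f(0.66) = -6.50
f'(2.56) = 10.59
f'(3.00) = 1.00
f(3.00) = -2.29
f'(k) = -6.88*(9.24*sin(k)*cos(k) - 0.17*sin(k))/(4.62*cos(k)^2 - 0.17*cos(k) - 1.69)^2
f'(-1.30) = 7.73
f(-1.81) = 4.95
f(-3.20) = -2.23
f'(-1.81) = -8.16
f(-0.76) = -11.20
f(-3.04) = -2.25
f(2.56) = -4.10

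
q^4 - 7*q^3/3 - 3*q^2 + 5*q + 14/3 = (q - 7/3)*(q - 2)*(q + 1)^2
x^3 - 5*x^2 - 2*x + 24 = (x - 4)*(x - 3)*(x + 2)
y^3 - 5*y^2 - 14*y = y*(y - 7)*(y + 2)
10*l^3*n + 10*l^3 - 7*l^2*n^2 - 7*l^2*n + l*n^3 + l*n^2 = (-5*l + n)*(-2*l + n)*(l*n + l)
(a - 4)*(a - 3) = a^2 - 7*a + 12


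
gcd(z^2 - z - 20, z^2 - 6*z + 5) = z - 5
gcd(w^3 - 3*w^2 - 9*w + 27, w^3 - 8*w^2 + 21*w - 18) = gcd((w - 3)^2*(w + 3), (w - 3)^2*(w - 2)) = w^2 - 6*w + 9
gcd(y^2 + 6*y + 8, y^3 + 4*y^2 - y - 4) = y + 4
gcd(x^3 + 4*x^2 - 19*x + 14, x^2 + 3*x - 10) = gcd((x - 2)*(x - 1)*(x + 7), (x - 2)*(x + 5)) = x - 2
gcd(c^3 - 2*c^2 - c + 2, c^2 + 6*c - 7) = c - 1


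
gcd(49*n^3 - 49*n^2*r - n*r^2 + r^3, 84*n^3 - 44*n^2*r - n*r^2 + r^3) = 7*n + r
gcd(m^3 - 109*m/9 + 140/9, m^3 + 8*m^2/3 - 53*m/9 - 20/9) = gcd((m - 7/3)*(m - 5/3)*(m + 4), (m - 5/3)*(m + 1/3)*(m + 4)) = m^2 + 7*m/3 - 20/3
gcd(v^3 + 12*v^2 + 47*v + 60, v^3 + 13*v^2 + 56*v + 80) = v^2 + 9*v + 20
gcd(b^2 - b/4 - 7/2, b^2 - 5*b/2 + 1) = b - 2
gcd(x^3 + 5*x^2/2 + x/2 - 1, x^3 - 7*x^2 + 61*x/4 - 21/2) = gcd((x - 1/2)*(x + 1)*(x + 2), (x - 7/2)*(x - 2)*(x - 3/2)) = 1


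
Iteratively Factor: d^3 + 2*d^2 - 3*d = (d + 3)*(d^2 - d) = d*(d + 3)*(d - 1)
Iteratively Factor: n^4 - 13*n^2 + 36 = (n - 3)*(n^3 + 3*n^2 - 4*n - 12) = (n - 3)*(n + 2)*(n^2 + n - 6) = (n - 3)*(n + 2)*(n + 3)*(n - 2)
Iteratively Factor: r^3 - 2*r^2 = (r)*(r^2 - 2*r) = r^2*(r - 2)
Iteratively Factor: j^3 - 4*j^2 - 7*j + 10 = (j - 1)*(j^2 - 3*j - 10) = (j - 1)*(j + 2)*(j - 5)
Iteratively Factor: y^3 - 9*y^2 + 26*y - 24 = (y - 4)*(y^2 - 5*y + 6) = (y - 4)*(y - 3)*(y - 2)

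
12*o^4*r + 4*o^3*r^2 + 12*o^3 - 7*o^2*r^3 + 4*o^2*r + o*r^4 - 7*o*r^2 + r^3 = (-6*o + r)*(-2*o + r)*(o + r)*(o*r + 1)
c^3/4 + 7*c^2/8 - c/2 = c*(c/4 + 1)*(c - 1/2)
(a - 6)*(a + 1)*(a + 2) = a^3 - 3*a^2 - 16*a - 12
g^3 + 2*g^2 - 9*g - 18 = (g - 3)*(g + 2)*(g + 3)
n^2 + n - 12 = (n - 3)*(n + 4)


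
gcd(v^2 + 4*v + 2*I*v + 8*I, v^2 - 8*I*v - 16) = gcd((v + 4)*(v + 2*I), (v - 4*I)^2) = 1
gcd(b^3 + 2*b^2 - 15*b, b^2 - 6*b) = b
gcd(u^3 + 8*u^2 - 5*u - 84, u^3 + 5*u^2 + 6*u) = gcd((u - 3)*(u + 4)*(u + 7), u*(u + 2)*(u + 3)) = 1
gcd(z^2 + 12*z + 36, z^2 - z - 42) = z + 6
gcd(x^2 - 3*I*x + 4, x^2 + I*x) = x + I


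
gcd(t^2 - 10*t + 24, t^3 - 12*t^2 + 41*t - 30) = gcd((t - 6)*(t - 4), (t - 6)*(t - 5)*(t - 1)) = t - 6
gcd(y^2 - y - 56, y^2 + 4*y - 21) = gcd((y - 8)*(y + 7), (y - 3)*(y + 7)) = y + 7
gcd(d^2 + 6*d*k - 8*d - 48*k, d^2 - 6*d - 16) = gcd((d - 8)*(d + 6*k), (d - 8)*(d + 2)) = d - 8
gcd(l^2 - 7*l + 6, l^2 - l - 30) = l - 6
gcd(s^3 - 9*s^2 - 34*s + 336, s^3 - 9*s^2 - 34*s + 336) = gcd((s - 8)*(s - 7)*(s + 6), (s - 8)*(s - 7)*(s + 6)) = s^3 - 9*s^2 - 34*s + 336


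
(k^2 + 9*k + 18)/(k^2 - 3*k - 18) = (k + 6)/(k - 6)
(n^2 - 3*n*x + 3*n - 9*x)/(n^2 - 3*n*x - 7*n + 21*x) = (n + 3)/(n - 7)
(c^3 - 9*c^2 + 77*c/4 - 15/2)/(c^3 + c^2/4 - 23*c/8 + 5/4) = 2*(2*c^2 - 17*c + 30)/(4*c^2 + 3*c - 10)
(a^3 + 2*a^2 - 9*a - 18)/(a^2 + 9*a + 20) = (a^3 + 2*a^2 - 9*a - 18)/(a^2 + 9*a + 20)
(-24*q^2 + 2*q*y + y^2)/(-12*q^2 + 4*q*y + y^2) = (-4*q + y)/(-2*q + y)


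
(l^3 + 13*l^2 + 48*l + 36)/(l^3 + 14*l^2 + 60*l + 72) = (l + 1)/(l + 2)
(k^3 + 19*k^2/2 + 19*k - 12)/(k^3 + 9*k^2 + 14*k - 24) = (k - 1/2)/(k - 1)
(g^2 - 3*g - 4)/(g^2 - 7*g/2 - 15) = 2*(-g^2 + 3*g + 4)/(-2*g^2 + 7*g + 30)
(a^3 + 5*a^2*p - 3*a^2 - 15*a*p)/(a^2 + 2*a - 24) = a*(a^2 + 5*a*p - 3*a - 15*p)/(a^2 + 2*a - 24)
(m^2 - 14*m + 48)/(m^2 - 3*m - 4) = (-m^2 + 14*m - 48)/(-m^2 + 3*m + 4)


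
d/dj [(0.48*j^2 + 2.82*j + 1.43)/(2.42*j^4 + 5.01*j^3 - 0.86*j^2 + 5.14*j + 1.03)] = (-2.3232*j^5 - 22.878*j^4 - 42.0988*j^3 - 16.6005*j^2 + 3.4484*j - 4.4456)/(5.8564*j^8 + 24.2484*j^7 + 20.9377*j^6 + 16.2604*j^5 + 57.2276*j^4 + 1.4798*j^3 + 24.648*j^2 + 10.5884*j + 1.0609)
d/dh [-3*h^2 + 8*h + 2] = 8 - 6*h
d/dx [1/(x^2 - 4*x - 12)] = 2*(2 - x)/(-x^2 + 4*x + 12)^2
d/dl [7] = 0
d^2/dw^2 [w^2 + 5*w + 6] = 2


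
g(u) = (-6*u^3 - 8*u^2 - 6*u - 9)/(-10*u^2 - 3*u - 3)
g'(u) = (20*u + 3)*(-6*u^3 - 8*u^2 - 6*u - 9)/(-10*u^2 - 3*u - 3)^2 + (-18*u^2 - 16*u - 6)/(-10*u^2 - 3*u - 3)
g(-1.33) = 0.06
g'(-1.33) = 1.08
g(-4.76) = -2.25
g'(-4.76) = 0.60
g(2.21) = 2.16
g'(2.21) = 0.47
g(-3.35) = -1.40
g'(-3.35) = 0.62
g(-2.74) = -1.01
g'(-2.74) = 0.64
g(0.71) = 1.91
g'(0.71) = -0.63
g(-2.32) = -0.74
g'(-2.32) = 0.68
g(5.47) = 3.96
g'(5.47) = 0.59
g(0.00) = 3.00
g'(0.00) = -1.00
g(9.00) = 6.05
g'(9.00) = 0.60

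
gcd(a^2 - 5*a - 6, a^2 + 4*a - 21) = 1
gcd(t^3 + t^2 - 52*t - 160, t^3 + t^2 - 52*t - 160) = t^3 + t^2 - 52*t - 160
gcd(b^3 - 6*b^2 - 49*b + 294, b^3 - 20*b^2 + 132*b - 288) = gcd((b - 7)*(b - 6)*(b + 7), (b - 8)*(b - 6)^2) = b - 6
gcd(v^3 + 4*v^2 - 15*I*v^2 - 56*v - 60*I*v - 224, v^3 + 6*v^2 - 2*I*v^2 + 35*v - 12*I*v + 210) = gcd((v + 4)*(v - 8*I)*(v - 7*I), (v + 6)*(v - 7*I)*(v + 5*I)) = v - 7*I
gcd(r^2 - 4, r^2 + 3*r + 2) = r + 2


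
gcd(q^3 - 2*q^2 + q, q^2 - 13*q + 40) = 1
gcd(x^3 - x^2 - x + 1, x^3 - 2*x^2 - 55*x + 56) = x - 1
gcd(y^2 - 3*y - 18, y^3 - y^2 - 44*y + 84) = y - 6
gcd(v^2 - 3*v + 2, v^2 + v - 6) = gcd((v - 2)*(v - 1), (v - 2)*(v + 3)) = v - 2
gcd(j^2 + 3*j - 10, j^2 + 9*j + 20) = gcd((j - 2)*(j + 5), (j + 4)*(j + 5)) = j + 5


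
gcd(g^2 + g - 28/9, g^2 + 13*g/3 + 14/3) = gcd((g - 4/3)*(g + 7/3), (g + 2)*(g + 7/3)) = g + 7/3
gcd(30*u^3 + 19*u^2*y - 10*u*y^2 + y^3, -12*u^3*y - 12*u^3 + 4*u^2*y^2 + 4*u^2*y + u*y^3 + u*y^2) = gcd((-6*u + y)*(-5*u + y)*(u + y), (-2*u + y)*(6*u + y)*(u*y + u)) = 1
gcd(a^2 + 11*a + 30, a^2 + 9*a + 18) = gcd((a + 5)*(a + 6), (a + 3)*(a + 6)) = a + 6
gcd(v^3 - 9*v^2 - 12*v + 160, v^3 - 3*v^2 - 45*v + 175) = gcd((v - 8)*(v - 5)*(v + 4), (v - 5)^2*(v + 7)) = v - 5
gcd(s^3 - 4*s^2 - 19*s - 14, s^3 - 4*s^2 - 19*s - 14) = s^3 - 4*s^2 - 19*s - 14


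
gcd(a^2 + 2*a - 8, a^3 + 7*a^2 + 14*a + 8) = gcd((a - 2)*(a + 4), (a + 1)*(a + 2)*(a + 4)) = a + 4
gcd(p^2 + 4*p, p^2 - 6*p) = p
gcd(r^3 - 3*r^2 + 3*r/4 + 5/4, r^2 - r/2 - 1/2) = r^2 - r/2 - 1/2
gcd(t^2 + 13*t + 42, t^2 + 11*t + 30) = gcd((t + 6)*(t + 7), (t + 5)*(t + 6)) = t + 6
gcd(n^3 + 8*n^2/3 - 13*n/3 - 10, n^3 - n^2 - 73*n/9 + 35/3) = n + 3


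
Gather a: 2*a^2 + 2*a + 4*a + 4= 2*a^2 + 6*a + 4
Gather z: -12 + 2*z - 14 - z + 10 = z - 16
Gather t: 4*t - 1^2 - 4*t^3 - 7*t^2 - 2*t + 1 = -4*t^3 - 7*t^2 + 2*t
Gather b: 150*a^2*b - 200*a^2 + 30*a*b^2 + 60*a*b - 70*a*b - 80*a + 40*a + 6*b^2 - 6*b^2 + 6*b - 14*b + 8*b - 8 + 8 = -200*a^2 + 30*a*b^2 - 40*a + b*(150*a^2 - 10*a)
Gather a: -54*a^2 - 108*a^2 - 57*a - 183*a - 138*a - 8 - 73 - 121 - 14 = -162*a^2 - 378*a - 216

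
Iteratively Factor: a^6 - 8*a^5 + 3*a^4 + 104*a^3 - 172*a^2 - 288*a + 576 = (a + 2)*(a^5 - 10*a^4 + 23*a^3 + 58*a^2 - 288*a + 288) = (a - 2)*(a + 2)*(a^4 - 8*a^3 + 7*a^2 + 72*a - 144) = (a - 4)*(a - 2)*(a + 2)*(a^3 - 4*a^2 - 9*a + 36) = (a - 4)*(a - 2)*(a + 2)*(a + 3)*(a^2 - 7*a + 12) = (a - 4)^2*(a - 2)*(a + 2)*(a + 3)*(a - 3)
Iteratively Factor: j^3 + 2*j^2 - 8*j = (j + 4)*(j^2 - 2*j) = (j - 2)*(j + 4)*(j)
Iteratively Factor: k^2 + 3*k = (k + 3)*(k)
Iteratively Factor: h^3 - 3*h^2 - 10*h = (h)*(h^2 - 3*h - 10) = h*(h - 5)*(h + 2)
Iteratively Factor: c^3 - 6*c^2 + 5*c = (c - 5)*(c^2 - c) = c*(c - 5)*(c - 1)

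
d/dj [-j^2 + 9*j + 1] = 9 - 2*j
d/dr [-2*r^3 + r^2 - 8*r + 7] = -6*r^2 + 2*r - 8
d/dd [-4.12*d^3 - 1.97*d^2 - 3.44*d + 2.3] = -12.36*d^2 - 3.94*d - 3.44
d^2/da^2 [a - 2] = 0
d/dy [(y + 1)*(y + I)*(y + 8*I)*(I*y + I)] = 4*I*y^3 + y^2*(-27 + 6*I) + y*(-36 - 14*I) - 9 - 16*I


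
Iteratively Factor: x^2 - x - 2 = (x - 2)*(x + 1)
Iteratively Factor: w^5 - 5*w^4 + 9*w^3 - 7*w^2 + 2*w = (w)*(w^4 - 5*w^3 + 9*w^2 - 7*w + 2) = w*(w - 2)*(w^3 - 3*w^2 + 3*w - 1) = w*(w - 2)*(w - 1)*(w^2 - 2*w + 1) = w*(w - 2)*(w - 1)^2*(w - 1)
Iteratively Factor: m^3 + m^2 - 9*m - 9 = (m + 1)*(m^2 - 9) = (m + 1)*(m + 3)*(m - 3)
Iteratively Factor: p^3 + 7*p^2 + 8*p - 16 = (p + 4)*(p^2 + 3*p - 4) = (p - 1)*(p + 4)*(p + 4)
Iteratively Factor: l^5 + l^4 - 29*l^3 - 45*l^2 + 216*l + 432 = (l - 4)*(l^4 + 5*l^3 - 9*l^2 - 81*l - 108) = (l - 4)*(l + 3)*(l^3 + 2*l^2 - 15*l - 36) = (l - 4)*(l + 3)^2*(l^2 - l - 12) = (l - 4)^2*(l + 3)^2*(l + 3)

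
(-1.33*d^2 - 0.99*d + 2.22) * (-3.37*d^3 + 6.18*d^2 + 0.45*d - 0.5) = 4.4821*d^5 - 4.8831*d^4 - 14.1981*d^3 + 13.9391*d^2 + 1.494*d - 1.11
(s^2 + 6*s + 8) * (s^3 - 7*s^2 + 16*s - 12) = s^5 - s^4 - 18*s^3 + 28*s^2 + 56*s - 96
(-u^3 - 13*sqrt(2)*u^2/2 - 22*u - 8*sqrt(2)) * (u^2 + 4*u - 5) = -u^5 - 13*sqrt(2)*u^4/2 - 4*u^4 - 26*sqrt(2)*u^3 - 17*u^3 - 88*u^2 + 49*sqrt(2)*u^2/2 - 32*sqrt(2)*u + 110*u + 40*sqrt(2)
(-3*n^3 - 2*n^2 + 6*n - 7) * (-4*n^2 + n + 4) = 12*n^5 + 5*n^4 - 38*n^3 + 26*n^2 + 17*n - 28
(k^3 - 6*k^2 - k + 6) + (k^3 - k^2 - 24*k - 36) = 2*k^3 - 7*k^2 - 25*k - 30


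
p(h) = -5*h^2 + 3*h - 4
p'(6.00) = -57.00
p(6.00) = -166.00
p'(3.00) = -27.00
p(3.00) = -40.00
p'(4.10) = -38.00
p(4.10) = -75.75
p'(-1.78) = 20.80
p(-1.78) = -25.18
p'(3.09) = -27.90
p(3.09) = -42.47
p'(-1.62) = 19.20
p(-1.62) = -21.98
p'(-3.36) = 36.60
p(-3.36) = -70.53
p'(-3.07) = 33.70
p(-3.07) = -60.33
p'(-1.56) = 18.60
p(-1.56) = -20.85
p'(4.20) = -39.00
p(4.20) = -79.60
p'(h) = 3 - 10*h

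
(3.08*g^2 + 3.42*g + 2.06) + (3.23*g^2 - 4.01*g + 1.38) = 6.31*g^2 - 0.59*g + 3.44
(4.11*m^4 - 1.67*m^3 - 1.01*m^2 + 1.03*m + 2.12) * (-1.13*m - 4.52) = -4.6443*m^5 - 16.6901*m^4 + 8.6897*m^3 + 3.4013*m^2 - 7.0512*m - 9.5824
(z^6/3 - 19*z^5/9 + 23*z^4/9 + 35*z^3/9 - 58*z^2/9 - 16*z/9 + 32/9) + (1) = z^6/3 - 19*z^5/9 + 23*z^4/9 + 35*z^3/9 - 58*z^2/9 - 16*z/9 + 41/9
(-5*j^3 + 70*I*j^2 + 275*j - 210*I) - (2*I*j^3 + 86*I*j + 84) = -5*j^3 - 2*I*j^3 + 70*I*j^2 + 275*j - 86*I*j - 84 - 210*I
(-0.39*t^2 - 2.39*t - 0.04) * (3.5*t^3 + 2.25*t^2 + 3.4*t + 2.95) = -1.365*t^5 - 9.2425*t^4 - 6.8435*t^3 - 9.3665*t^2 - 7.1865*t - 0.118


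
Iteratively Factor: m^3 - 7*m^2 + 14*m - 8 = (m - 1)*(m^2 - 6*m + 8) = (m - 4)*(m - 1)*(m - 2)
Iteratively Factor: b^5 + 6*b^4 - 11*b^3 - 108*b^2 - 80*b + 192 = (b - 4)*(b^4 + 10*b^3 + 29*b^2 + 8*b - 48) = (b - 4)*(b + 4)*(b^3 + 6*b^2 + 5*b - 12) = (b - 4)*(b + 4)^2*(b^2 + 2*b - 3) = (b - 4)*(b - 1)*(b + 4)^2*(b + 3)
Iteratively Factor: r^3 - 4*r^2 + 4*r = (r - 2)*(r^2 - 2*r) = r*(r - 2)*(r - 2)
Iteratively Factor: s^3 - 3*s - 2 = (s - 2)*(s^2 + 2*s + 1) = (s - 2)*(s + 1)*(s + 1)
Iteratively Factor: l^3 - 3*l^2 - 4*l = (l)*(l^2 - 3*l - 4) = l*(l - 4)*(l + 1)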